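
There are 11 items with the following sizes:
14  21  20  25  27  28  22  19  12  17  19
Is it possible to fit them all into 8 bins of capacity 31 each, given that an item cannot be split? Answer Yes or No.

Total = 224; ⌈224/31⌉ = 8.
9 items each exceed half the capacity and cannot share a bin, forcing at least 9 bins.
At least 9 bins are required, but only 8 are allowed.

No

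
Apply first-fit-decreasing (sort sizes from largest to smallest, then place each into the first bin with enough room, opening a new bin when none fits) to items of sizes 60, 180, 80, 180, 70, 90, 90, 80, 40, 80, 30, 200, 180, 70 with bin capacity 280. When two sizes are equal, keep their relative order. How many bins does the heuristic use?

6

Sorted descending: 200, 180, 180, 180, 90, 90, 80, 80, 80, 70, 70, 60, 40, 30.
  200 → bin 1 (new)  [load 200/280]
  180 → bin 2 (new)  [load 180/280]
  180 → bin 3 (new)  [load 180/280]
  180 → bin 4 (new)  [load 180/280]
  90 → bin 2  [load 270/280]
  90 → bin 3  [load 270/280]
  80 → bin 1  [load 280/280]
  80 → bin 4  [load 260/280]
  80 → bin 5 (new)  [load 80/280]
  70 → bin 5  [load 150/280]
  70 → bin 5  [load 220/280]
  60 → bin 5  [load 280/280]
  40 → bin 6 (new)  [load 40/280]
  30 → bin 6  [load 70/280]
6 bins opened.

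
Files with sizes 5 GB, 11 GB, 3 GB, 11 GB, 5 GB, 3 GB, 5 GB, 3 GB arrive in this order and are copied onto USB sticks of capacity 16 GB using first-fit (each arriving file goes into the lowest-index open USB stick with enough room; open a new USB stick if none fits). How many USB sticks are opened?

3

  5 → USB stick 1 (new)  [load 5/16]
  11 → USB stick 1  [load 16/16]
  3 → USB stick 2 (new)  [load 3/16]
  11 → USB stick 2  [load 14/16]
  5 → USB stick 3 (new)  [load 5/16]
  3 → USB stick 3  [load 8/16]
  5 → USB stick 3  [load 13/16]
  3 → USB stick 3  [load 16/16]
3 USB sticks opened.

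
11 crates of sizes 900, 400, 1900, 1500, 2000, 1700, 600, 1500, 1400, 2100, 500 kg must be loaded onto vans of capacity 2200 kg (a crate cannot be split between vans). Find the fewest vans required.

8

Total = 2100 + 2000 + 1900 + 1700 + 1500 + 1500 + 1400 + 900 + 600 + 500 + 400 = 14500 kg.
Lower bound: ⌈14500/2200⌉ = 7 vans.
A packing using 8 vans:
  van 1: 2100 = 2100
  van 2: 2000 = 2000
  van 3: 1900 = 1900
  van 4: 1700 + 500 = 2200
  van 5: 1500 + 600 = 2100
  van 6: 1500 + 400 = 1900
  van 7: 1400 = 1400
  van 8: 900 = 900
No arrangement into 7 vans stays within capacity, so 8 is optimal.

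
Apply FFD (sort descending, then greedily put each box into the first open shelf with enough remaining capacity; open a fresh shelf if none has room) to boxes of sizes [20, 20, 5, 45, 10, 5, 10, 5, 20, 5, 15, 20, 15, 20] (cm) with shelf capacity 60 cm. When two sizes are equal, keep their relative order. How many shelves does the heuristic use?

Sorted descending: 45, 20, 20, 20, 20, 20, 15, 15, 10, 10, 5, 5, 5, 5.
  45 → shelf 1 (new)  [load 45/60]
  20 → shelf 2 (new)  [load 20/60]
  20 → shelf 2  [load 40/60]
  20 → shelf 2  [load 60/60]
  20 → shelf 3 (new)  [load 20/60]
  20 → shelf 3  [load 40/60]
  15 → shelf 1  [load 60/60]
  15 → shelf 3  [load 55/60]
  10 → shelf 4 (new)  [load 10/60]
  10 → shelf 4  [load 20/60]
  5 → shelf 3  [load 60/60]
  5 → shelf 4  [load 25/60]
  5 → shelf 4  [load 30/60]
  5 → shelf 4  [load 35/60]
4 shelves opened.

4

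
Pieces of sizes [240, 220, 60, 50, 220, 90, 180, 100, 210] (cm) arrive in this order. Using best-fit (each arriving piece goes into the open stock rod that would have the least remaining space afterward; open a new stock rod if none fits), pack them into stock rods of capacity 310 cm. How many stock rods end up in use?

5

  240 → stock rod 1 (new)  [load 240/310]
  220 → stock rod 2 (new)  [load 220/310]
  60 → stock rod 1  [load 300/310]
  50 → stock rod 2  [load 270/310]
  220 → stock rod 3 (new)  [load 220/310]
  90 → stock rod 3  [load 310/310]
  180 → stock rod 4 (new)  [load 180/310]
  100 → stock rod 4  [load 280/310]
  210 → stock rod 5 (new)  [load 210/310]
5 stock rods opened.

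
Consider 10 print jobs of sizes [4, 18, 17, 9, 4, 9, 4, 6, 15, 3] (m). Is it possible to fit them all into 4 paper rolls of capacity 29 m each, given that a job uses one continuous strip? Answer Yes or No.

Yes

A valid assignment using 4 paper rolls:
  roll 1: 18 + 9 = 27
  roll 2: 17 + 9 + 3 = 29
  roll 3: 15 + 6 + 4 + 4 = 29
  roll 4: 4 = 4
Every load is within 29 m, so 4 paper rolls suffice.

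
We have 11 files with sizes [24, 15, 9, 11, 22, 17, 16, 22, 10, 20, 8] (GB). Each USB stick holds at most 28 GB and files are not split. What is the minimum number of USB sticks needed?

Total = 24 + 22 + 22 + 20 + 17 + 16 + 15 + 11 + 10 + 9 + 8 = 174 GB.
Lower bound: ⌈174/28⌉ = 7 USB sticks.
A packing using 7 USB sticks:
  USB stick 1: 24 = 24
  USB stick 2: 22 = 22
  USB stick 3: 22 = 22
  USB stick 4: 20 + 8 = 28
  USB stick 5: 17 + 11 = 28
  USB stick 6: 16 + 10 = 26
  USB stick 7: 15 + 9 = 24
This matches the lower bound, so 7 is optimal.

7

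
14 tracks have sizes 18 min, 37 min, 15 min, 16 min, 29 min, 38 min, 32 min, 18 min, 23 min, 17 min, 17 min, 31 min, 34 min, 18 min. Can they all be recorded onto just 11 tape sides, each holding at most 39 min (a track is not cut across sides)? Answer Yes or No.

A valid assignment using 10 tape sides:
  side 1: 38 = 38
  side 2: 37 = 37
  side 3: 34 = 34
  side 4: 32 = 32
  side 5: 31 = 31
  side 6: 29 = 29
  side 7: 23 + 16 = 39
  side 8: 18 + 18 = 36
  side 9: 18 + 17 = 35
  side 10: 17 + 15 = 32
That uses only 10 ≤ 11, so 11 tape sides are enough.

Yes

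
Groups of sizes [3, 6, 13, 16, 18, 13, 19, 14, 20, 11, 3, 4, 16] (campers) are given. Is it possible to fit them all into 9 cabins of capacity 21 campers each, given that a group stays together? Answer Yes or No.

A valid assignment using 9 cabins:
  cabin 1: 20 = 20
  cabin 2: 19 = 19
  cabin 3: 18 + 3 = 21
  cabin 4: 16 + 4 = 20
  cabin 5: 16 + 3 = 19
  cabin 6: 14 + 6 = 20
  cabin 7: 13 = 13
  cabin 8: 13 = 13
  cabin 9: 11 = 11
Every load is within 21 campers, so 9 cabins suffice.

Yes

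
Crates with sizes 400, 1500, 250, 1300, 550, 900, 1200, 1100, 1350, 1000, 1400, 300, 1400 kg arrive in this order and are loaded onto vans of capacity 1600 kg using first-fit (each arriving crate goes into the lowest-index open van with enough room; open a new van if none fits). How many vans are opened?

10

  400 → van 1 (new)  [load 400/1600]
  1500 → van 2 (new)  [load 1500/1600]
  250 → van 1  [load 650/1600]
  1300 → van 3 (new)  [load 1300/1600]
  550 → van 1  [load 1200/1600]
  900 → van 4 (new)  [load 900/1600]
  1200 → van 5 (new)  [load 1200/1600]
  1100 → van 6 (new)  [load 1100/1600]
  1350 → van 7 (new)  [load 1350/1600]
  1000 → van 8 (new)  [load 1000/1600]
  1400 → van 9 (new)  [load 1400/1600]
  300 → van 1  [load 1500/1600]
  1400 → van 10 (new)  [load 1400/1600]
10 vans opened.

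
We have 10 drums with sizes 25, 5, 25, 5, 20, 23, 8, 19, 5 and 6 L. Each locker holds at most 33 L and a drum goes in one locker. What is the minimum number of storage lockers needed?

5

Total = 25 + 25 + 23 + 20 + 19 + 8 + 6 + 5 + 5 + 5 = 141 L.
Lower bound: ⌈141/33⌉ = 5 storage lockers.
A packing using 5 storage lockers:
  locker 1: 25 + 8 = 33
  locker 2: 25 + 6 = 31
  locker 3: 23 + 5 + 5 = 33
  locker 4: 20 + 5 = 25
  locker 5: 19 = 19
This matches the lower bound, so 5 is optimal.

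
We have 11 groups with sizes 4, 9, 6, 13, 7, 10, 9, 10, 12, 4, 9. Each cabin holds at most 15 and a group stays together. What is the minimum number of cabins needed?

Total = 13 + 12 + 10 + 10 + 9 + 9 + 9 + 7 + 6 + 4 + 4 = 93.
Lower bound: ⌈93/15⌉ = 7 cabins.
A packing using 8 cabins:
  cabin 1: 13 = 13
  cabin 2: 12 = 12
  cabin 3: 10 + 4 = 14
  cabin 4: 10 + 4 = 14
  cabin 5: 9 + 6 = 15
  cabin 6: 9 = 9
  cabin 7: 9 = 9
  cabin 8: 7 = 7
No arrangement into 7 cabins stays within capacity, so 8 is optimal.

8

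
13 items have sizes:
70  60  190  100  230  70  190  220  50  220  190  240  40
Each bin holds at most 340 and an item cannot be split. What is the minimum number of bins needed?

7

Total = 240 + 230 + 220 + 220 + 190 + 190 + 190 + 100 + 70 + 70 + 60 + 50 + 40 = 1870.
Lower bound: ⌈1870/340⌉ = 6 bins.
Also, 7 items each exceed 170, and no two of those can share a bin, so at least 7 bins are needed.
A packing using 7 bins:
  bin 1: 240 + 100 = 340
  bin 2: 230 + 70 + 40 = 340
  bin 3: 220 + 70 + 50 = 340
  bin 4: 220 + 60 = 280
  bin 5: 190 = 190
  bin 6: 190 = 190
  bin 7: 190 = 190
This matches the lower bound, so 7 is optimal.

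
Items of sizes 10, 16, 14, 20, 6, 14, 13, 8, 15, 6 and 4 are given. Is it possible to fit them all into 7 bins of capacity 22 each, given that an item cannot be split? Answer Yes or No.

Yes

A valid assignment using 7 bins:
  bin 1: 20 = 20
  bin 2: 16 + 6 = 22
  bin 3: 15 + 6 = 21
  bin 4: 14 + 8 = 22
  bin 5: 14 + 4 = 18
  bin 6: 13 = 13
  bin 7: 10 = 10
Every load is within 22, so 7 bins suffice.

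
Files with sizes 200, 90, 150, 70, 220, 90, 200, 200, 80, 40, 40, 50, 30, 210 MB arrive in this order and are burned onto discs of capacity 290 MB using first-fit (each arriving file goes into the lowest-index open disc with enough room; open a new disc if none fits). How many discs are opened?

  200 → disc 1 (new)  [load 200/290]
  90 → disc 1  [load 290/290]
  150 → disc 2 (new)  [load 150/290]
  70 → disc 2  [load 220/290]
  220 → disc 3 (new)  [load 220/290]
  90 → disc 4 (new)  [load 90/290]
  200 → disc 4  [load 290/290]
  200 → disc 5 (new)  [load 200/290]
  80 → disc 5  [load 280/290]
  40 → disc 2  [load 260/290]
  40 → disc 3  [load 260/290]
  50 → disc 6 (new)  [load 50/290]
  30 → disc 2  [load 290/290]
  210 → disc 6  [load 260/290]
6 discs opened.

6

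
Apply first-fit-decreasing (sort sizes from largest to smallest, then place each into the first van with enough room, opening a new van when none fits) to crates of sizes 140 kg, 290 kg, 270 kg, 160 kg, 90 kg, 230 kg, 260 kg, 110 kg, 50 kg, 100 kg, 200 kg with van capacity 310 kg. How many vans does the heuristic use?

Sorted descending: 290, 270, 260, 230, 200, 160, 140, 110, 100, 90, 50.
  290 → van 1 (new)  [load 290/310]
  270 → van 2 (new)  [load 270/310]
  260 → van 3 (new)  [load 260/310]
  230 → van 4 (new)  [load 230/310]
  200 → van 5 (new)  [load 200/310]
  160 → van 6 (new)  [load 160/310]
  140 → van 6  [load 300/310]
  110 → van 5  [load 310/310]
  100 → van 7 (new)  [load 100/310]
  90 → van 7  [load 190/310]
  50 → van 3  [load 310/310]
7 vans opened.

7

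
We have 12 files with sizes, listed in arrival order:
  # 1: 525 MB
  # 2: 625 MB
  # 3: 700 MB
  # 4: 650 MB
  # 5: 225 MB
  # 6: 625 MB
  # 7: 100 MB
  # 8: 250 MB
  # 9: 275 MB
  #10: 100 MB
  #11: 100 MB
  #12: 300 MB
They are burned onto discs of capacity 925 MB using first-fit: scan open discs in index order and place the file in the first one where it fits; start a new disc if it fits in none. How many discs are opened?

  525 → disc 1 (new)  [load 525/925]
  625 → disc 2 (new)  [load 625/925]
  700 → disc 3 (new)  [load 700/925]
  650 → disc 4 (new)  [load 650/925]
  225 → disc 1  [load 750/925]
  625 → disc 5 (new)  [load 625/925]
  100 → disc 1  [load 850/925]
  250 → disc 2  [load 875/925]
  275 → disc 4  [load 925/925]
  100 → disc 3  [load 800/925]
  100 → disc 3  [load 900/925]
  300 → disc 5  [load 925/925]
5 discs opened.

5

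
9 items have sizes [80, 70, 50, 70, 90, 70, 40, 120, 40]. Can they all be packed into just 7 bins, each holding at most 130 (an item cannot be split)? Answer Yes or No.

A valid assignment using 6 bins:
  bin 1: 120 = 120
  bin 2: 90 + 40 = 130
  bin 3: 80 + 50 = 130
  bin 4: 70 + 40 = 110
  bin 5: 70 = 70
  bin 6: 70 = 70
That uses only 6 ≤ 7, so 7 bins are enough.

Yes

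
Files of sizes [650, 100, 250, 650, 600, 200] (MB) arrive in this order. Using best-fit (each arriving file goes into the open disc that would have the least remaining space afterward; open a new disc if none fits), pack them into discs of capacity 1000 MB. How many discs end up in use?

3

  650 → disc 1 (new)  [load 650/1000]
  100 → disc 1  [load 750/1000]
  250 → disc 1  [load 1000/1000]
  650 → disc 2 (new)  [load 650/1000]
  600 → disc 3 (new)  [load 600/1000]
  200 → disc 2  [load 850/1000]
3 discs opened.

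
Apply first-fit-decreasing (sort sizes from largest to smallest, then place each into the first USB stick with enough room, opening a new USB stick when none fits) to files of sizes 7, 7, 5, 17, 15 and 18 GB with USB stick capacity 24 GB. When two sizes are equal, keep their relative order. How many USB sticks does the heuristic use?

Sorted descending: 18, 17, 15, 7, 7, 5.
  18 → USB stick 1 (new)  [load 18/24]
  17 → USB stick 2 (new)  [load 17/24]
  15 → USB stick 3 (new)  [load 15/24]
  7 → USB stick 2  [load 24/24]
  7 → USB stick 3  [load 22/24]
  5 → USB stick 1  [load 23/24]
3 USB sticks opened.

3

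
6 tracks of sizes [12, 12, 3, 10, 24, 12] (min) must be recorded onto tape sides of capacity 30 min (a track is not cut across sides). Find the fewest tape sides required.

Total = 24 + 12 + 12 + 12 + 10 + 3 = 73 min.
Lower bound: ⌈73/30⌉ = 3 tape sides.
A packing using 3 tape sides:
  side 1: 24 + 3 = 27
  side 2: 12 + 12 = 24
  side 3: 12 + 10 = 22
This matches the lower bound, so 3 is optimal.

3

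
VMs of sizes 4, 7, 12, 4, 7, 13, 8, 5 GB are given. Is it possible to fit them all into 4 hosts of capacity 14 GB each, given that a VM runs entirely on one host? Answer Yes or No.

No

Total = 60 GB; ⌈60/14⌉ = 5.
At least 5 hosts are required, but only 4 are allowed.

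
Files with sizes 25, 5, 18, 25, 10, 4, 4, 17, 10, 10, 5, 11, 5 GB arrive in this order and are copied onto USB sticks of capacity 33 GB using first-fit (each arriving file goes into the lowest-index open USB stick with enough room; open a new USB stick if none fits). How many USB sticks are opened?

  25 → USB stick 1 (new)  [load 25/33]
  5 → USB stick 1  [load 30/33]
  18 → USB stick 2 (new)  [load 18/33]
  25 → USB stick 3 (new)  [load 25/33]
  10 → USB stick 2  [load 28/33]
  4 → USB stick 2  [load 32/33]
  4 → USB stick 3  [load 29/33]
  17 → USB stick 4 (new)  [load 17/33]
  10 → USB stick 4  [load 27/33]
  10 → USB stick 5 (new)  [load 10/33]
  5 → USB stick 4  [load 32/33]
  11 → USB stick 5  [load 21/33]
  5 → USB stick 5  [load 26/33]
5 USB sticks opened.

5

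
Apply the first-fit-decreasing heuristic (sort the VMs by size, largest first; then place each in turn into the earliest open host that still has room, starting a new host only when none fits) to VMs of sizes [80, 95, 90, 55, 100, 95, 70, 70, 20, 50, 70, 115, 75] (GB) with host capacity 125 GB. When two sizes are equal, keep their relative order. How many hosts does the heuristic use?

Sorted descending: 115, 100, 95, 95, 90, 80, 75, 70, 70, 70, 55, 50, 20.
  115 → host 1 (new)  [load 115/125]
  100 → host 2 (new)  [load 100/125]
  95 → host 3 (new)  [load 95/125]
  95 → host 4 (new)  [load 95/125]
  90 → host 5 (new)  [load 90/125]
  80 → host 6 (new)  [load 80/125]
  75 → host 7 (new)  [load 75/125]
  70 → host 8 (new)  [load 70/125]
  70 → host 9 (new)  [load 70/125]
  70 → host 10 (new)  [load 70/125]
  55 → host 8  [load 125/125]
  50 → host 7  [load 125/125]
  20 → host 2  [load 120/125]
10 hosts opened.

10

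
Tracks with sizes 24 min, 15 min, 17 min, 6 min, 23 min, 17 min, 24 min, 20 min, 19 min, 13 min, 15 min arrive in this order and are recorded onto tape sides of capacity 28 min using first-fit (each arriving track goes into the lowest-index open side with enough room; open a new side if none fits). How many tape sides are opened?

9

  24 → side 1 (new)  [load 24/28]
  15 → side 2 (new)  [load 15/28]
  17 → side 3 (new)  [load 17/28]
  6 → side 2  [load 21/28]
  23 → side 4 (new)  [load 23/28]
  17 → side 5 (new)  [load 17/28]
  24 → side 6 (new)  [load 24/28]
  20 → side 7 (new)  [load 20/28]
  19 → side 8 (new)  [load 19/28]
  13 → side 9 (new)  [load 13/28]
  15 → side 9  [load 28/28]
9 tape sides opened.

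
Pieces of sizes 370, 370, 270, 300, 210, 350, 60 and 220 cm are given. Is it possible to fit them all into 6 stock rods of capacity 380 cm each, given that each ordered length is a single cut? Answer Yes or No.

Total = 2150 cm; ⌈2150/380⌉ = 6.
7 pieces each exceed half the capacity and cannot share a stock rod, forcing at least 7 stock rods.
At least 7 stock rods are required, but only 6 are allowed.

No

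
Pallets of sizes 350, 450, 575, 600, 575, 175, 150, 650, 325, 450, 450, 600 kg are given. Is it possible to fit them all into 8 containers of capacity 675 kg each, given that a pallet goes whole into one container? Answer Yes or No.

Total = 5350 kg; ⌈5350/675⌉ = 8.
9 pallets each exceed half the capacity and cannot share a container, forcing at least 9 containers.
At least 9 containers are required, but only 8 are allowed.

No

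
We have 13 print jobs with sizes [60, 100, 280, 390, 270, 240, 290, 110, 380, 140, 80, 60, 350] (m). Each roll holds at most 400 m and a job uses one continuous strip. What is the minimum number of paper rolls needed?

Total = 390 + 380 + 350 + 290 + 280 + 270 + 240 + 140 + 110 + 100 + 80 + 60 + 60 = 2750 m.
Lower bound: ⌈2750/400⌉ = 7 paper rolls.
A packing using 8 paper rolls:
  roll 1: 390 = 390
  roll 2: 380 = 380
  roll 3: 350 = 350
  roll 4: 290 + 110 = 400
  roll 5: 280 + 100 = 380
  roll 6: 270 + 80 = 350
  roll 7: 240 + 140 = 380
  roll 8: 60 + 60 = 120
No arrangement into 7 paper rolls stays within capacity, so 8 is optimal.

8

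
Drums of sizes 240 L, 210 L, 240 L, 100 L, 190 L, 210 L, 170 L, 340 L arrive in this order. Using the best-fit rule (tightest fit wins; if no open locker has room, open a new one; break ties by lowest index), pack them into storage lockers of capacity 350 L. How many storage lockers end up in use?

  240 → locker 1 (new)  [load 240/350]
  210 → locker 2 (new)  [load 210/350]
  240 → locker 3 (new)  [load 240/350]
  100 → locker 1  [load 340/350]
  190 → locker 4 (new)  [load 190/350]
  210 → locker 5 (new)  [load 210/350]
  170 → locker 6 (new)  [load 170/350]
  340 → locker 7 (new)  [load 340/350]
7 storage lockers opened.

7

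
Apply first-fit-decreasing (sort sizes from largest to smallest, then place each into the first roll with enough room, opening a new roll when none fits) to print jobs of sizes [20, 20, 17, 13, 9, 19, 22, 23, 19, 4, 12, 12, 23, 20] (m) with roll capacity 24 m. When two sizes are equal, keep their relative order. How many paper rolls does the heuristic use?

Sorted descending: 23, 23, 22, 20, 20, 20, 19, 19, 17, 13, 12, 12, 9, 4.
  23 → roll 1 (new)  [load 23/24]
  23 → roll 2 (new)  [load 23/24]
  22 → roll 3 (new)  [load 22/24]
  20 → roll 4 (new)  [load 20/24]
  20 → roll 5 (new)  [load 20/24]
  20 → roll 6 (new)  [load 20/24]
  19 → roll 7 (new)  [load 19/24]
  19 → roll 8 (new)  [load 19/24]
  17 → roll 9 (new)  [load 17/24]
  13 → roll 10 (new)  [load 13/24]
  12 → roll 11 (new)  [load 12/24]
  12 → roll 11  [load 24/24]
  9 → roll 10  [load 22/24]
  4 → roll 4  [load 24/24]
11 paper rolls opened.

11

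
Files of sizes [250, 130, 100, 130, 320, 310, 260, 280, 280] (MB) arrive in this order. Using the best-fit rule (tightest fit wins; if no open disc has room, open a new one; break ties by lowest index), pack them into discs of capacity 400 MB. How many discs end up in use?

7

  250 → disc 1 (new)  [load 250/400]
  130 → disc 1  [load 380/400]
  100 → disc 2 (new)  [load 100/400]
  130 → disc 2  [load 230/400]
  320 → disc 3 (new)  [load 320/400]
  310 → disc 4 (new)  [load 310/400]
  260 → disc 5 (new)  [load 260/400]
  280 → disc 6 (new)  [load 280/400]
  280 → disc 7 (new)  [load 280/400]
7 discs opened.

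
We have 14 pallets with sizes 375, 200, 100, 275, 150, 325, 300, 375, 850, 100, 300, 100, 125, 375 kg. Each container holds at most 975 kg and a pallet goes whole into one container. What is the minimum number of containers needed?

5

Total = 850 + 375 + 375 + 375 + 325 + 300 + 300 + 275 + 200 + 150 + 125 + 100 + 100 + 100 = 3950 kg.
Lower bound: ⌈3950/975⌉ = 5 containers.
A packing using 5 containers:
  container 1: 850 + 125 = 975
  container 2: 375 + 375 + 200 = 950
  container 3: 375 + 325 + 275 = 975
  container 4: 300 + 300 + 150 + 100 + 100 = 950
  container 5: 100 = 100
This matches the lower bound, so 5 is optimal.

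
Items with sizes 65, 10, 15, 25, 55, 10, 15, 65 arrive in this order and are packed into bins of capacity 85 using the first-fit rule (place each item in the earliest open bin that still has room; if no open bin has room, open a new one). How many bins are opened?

  65 → bin 1 (new)  [load 65/85]
  10 → bin 1  [load 75/85]
  15 → bin 2 (new)  [load 15/85]
  25 → bin 2  [load 40/85]
  55 → bin 3 (new)  [load 55/85]
  10 → bin 1  [load 85/85]
  15 → bin 2  [load 55/85]
  65 → bin 4 (new)  [load 65/85]
4 bins opened.

4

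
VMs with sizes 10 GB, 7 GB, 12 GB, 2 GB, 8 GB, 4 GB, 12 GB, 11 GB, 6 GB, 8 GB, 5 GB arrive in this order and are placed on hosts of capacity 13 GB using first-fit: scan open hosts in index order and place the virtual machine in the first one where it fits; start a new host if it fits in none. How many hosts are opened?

  10 → host 1 (new)  [load 10/13]
  7 → host 2 (new)  [load 7/13]
  12 → host 3 (new)  [load 12/13]
  2 → host 1  [load 12/13]
  8 → host 4 (new)  [load 8/13]
  4 → host 2  [load 11/13]
  12 → host 5 (new)  [load 12/13]
  11 → host 6 (new)  [load 11/13]
  6 → host 7 (new)  [load 6/13]
  8 → host 8 (new)  [load 8/13]
  5 → host 4  [load 13/13]
8 hosts opened.

8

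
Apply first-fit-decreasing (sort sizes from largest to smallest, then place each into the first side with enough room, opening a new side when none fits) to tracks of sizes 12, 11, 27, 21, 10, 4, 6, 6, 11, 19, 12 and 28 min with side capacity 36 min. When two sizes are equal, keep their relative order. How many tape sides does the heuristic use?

5

Sorted descending: 28, 27, 21, 19, 12, 12, 11, 11, 10, 6, 6, 4.
  28 → side 1 (new)  [load 28/36]
  27 → side 2 (new)  [load 27/36]
  21 → side 3 (new)  [load 21/36]
  19 → side 4 (new)  [load 19/36]
  12 → side 3  [load 33/36]
  12 → side 4  [load 31/36]
  11 → side 5 (new)  [load 11/36]
  11 → side 5  [load 22/36]
  10 → side 5  [load 32/36]
  6 → side 1  [load 34/36]
  6 → side 2  [load 33/36]
  4 → side 4  [load 35/36]
5 tape sides opened.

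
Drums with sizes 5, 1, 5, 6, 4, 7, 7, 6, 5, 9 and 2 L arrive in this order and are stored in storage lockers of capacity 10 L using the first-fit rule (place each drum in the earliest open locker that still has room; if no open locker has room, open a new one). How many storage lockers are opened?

  5 → locker 1 (new)  [load 5/10]
  1 → locker 1  [load 6/10]
  5 → locker 2 (new)  [load 5/10]
  6 → locker 3 (new)  [load 6/10]
  4 → locker 1  [load 10/10]
  7 → locker 4 (new)  [load 7/10]
  7 → locker 5 (new)  [load 7/10]
  6 → locker 6 (new)  [load 6/10]
  5 → locker 2  [load 10/10]
  9 → locker 7 (new)  [load 9/10]
  2 → locker 3  [load 8/10]
7 storage lockers opened.

7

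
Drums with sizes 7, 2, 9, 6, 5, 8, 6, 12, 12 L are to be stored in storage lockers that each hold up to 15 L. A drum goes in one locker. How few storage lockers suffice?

Total = 12 + 12 + 9 + 8 + 7 + 6 + 6 + 5 + 2 = 67 L.
Lower bound: ⌈67/15⌉ = 5 storage lockers.
A packing using 5 storage lockers:
  locker 1: 12 + 2 = 14
  locker 2: 12 = 12
  locker 3: 9 + 6 = 15
  locker 4: 8 + 7 = 15
  locker 5: 6 + 5 = 11
This matches the lower bound, so 5 is optimal.

5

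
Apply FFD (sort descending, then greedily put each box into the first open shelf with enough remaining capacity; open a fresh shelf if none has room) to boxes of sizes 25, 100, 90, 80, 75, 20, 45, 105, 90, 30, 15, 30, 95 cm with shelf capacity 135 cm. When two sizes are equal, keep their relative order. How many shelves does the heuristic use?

Sorted descending: 105, 100, 95, 90, 90, 80, 75, 45, 30, 30, 25, 20, 15.
  105 → shelf 1 (new)  [load 105/135]
  100 → shelf 2 (new)  [load 100/135]
  95 → shelf 3 (new)  [load 95/135]
  90 → shelf 4 (new)  [load 90/135]
  90 → shelf 5 (new)  [load 90/135]
  80 → shelf 6 (new)  [load 80/135]
  75 → shelf 7 (new)  [load 75/135]
  45 → shelf 4  [load 135/135]
  30 → shelf 1  [load 135/135]
  30 → shelf 2  [load 130/135]
  25 → shelf 3  [load 120/135]
  20 → shelf 5  [load 110/135]
  15 → shelf 3  [load 135/135]
7 shelves opened.

7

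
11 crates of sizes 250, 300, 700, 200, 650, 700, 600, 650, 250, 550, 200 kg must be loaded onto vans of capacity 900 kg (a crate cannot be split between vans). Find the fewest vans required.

6

Total = 700 + 700 + 650 + 650 + 600 + 550 + 300 + 250 + 250 + 200 + 200 = 5050 kg.
Lower bound: ⌈5050/900⌉ = 6 vans.
A packing using 6 vans:
  van 1: 700 + 200 = 900
  van 2: 700 + 200 = 900
  van 3: 650 + 250 = 900
  van 4: 650 + 250 = 900
  van 5: 600 + 300 = 900
  van 6: 550 = 550
This matches the lower bound, so 6 is optimal.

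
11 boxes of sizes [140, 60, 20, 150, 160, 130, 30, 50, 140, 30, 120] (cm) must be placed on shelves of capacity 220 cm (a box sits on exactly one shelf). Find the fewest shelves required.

6

Total = 160 + 150 + 140 + 140 + 130 + 120 + 60 + 50 + 30 + 30 + 20 = 1030 cm.
Lower bound: ⌈1030/220⌉ = 5 shelves.
Also, 6 boxes each exceed 110 cm, and no two of those can share a shelf, so at least 6 shelves are needed.
A packing using 6 shelves:
  shelf 1: 160 + 60 = 220
  shelf 2: 150 + 50 + 20 = 220
  shelf 3: 140 + 30 + 30 = 200
  shelf 4: 140 = 140
  shelf 5: 130 = 130
  shelf 6: 120 = 120
This matches the lower bound, so 6 is optimal.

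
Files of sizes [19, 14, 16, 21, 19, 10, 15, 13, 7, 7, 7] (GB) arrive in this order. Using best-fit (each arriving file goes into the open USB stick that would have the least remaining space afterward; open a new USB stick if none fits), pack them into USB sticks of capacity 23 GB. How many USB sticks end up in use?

7

  19 → USB stick 1 (new)  [load 19/23]
  14 → USB stick 2 (new)  [load 14/23]
  16 → USB stick 3 (new)  [load 16/23]
  21 → USB stick 4 (new)  [load 21/23]
  19 → USB stick 5 (new)  [load 19/23]
  10 → USB stick 6 (new)  [load 10/23]
  15 → USB stick 7 (new)  [load 15/23]
  13 → USB stick 6  [load 23/23]
  7 → USB stick 3  [load 23/23]
  7 → USB stick 7  [load 22/23]
  7 → USB stick 2  [load 21/23]
7 USB sticks opened.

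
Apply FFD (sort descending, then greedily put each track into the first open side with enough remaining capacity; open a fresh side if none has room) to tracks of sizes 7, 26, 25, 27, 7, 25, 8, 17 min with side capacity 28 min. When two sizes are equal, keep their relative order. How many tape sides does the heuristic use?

Sorted descending: 27, 26, 25, 25, 17, 8, 7, 7.
  27 → side 1 (new)  [load 27/28]
  26 → side 2 (new)  [load 26/28]
  25 → side 3 (new)  [load 25/28]
  25 → side 4 (new)  [load 25/28]
  17 → side 5 (new)  [load 17/28]
  8 → side 5  [load 25/28]
  7 → side 6 (new)  [load 7/28]
  7 → side 6  [load 14/28]
6 tape sides opened.

6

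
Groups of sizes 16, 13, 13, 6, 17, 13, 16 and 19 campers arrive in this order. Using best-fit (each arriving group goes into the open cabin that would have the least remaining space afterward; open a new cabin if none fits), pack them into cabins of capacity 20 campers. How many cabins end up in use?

  16 → cabin 1 (new)  [load 16/20]
  13 → cabin 2 (new)  [load 13/20]
  13 → cabin 3 (new)  [load 13/20]
  6 → cabin 2  [load 19/20]
  17 → cabin 4 (new)  [load 17/20]
  13 → cabin 5 (new)  [load 13/20]
  16 → cabin 6 (new)  [load 16/20]
  19 → cabin 7 (new)  [load 19/20]
7 cabins opened.

7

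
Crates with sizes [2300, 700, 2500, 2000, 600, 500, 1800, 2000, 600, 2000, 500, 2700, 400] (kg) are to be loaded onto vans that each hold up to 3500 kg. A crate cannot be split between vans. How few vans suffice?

7

Total = 2700 + 2500 + 2300 + 2000 + 2000 + 2000 + 1800 + 700 + 600 + 600 + 500 + 500 + 400 = 18600 kg.
Lower bound: ⌈18600/3500⌉ = 6 vans.
Also, 7 crates each exceed 1750 kg, and no two of those can share a van, so at least 7 vans are needed.
A packing using 7 vans:
  van 1: 2700 + 700 = 3400
  van 2: 2500 + 600 + 400 = 3500
  van 3: 2300 + 600 + 500 = 3400
  van 4: 2000 + 500 = 2500
  van 5: 2000 = 2000
  van 6: 2000 = 2000
  van 7: 1800 = 1800
This matches the lower bound, so 7 is optimal.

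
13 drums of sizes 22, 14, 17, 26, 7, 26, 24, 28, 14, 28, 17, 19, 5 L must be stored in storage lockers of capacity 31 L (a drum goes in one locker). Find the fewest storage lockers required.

9

Total = 28 + 28 + 26 + 26 + 24 + 22 + 19 + 17 + 17 + 14 + 14 + 7 + 5 = 247 L.
Lower bound: ⌈247/31⌉ = 8 storage lockers.
Also, 9 drums each exceed 31/2 L, and no two of those can share a locker, so at least 9 storage lockers are needed.
A packing using 9 storage lockers:
  locker 1: 28 = 28
  locker 2: 28 = 28
  locker 3: 26 + 5 = 31
  locker 4: 26 = 26
  locker 5: 24 + 7 = 31
  locker 6: 22 = 22
  locker 7: 19 = 19
  locker 8: 17 + 14 = 31
  locker 9: 17 + 14 = 31
This matches the lower bound, so 9 is optimal.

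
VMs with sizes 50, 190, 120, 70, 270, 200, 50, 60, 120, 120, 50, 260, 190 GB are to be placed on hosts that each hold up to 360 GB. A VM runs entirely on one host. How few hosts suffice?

Total = 270 + 260 + 200 + 190 + 190 + 120 + 120 + 120 + 70 + 60 + 50 + 50 + 50 = 1750 GB.
Lower bound: ⌈1750/360⌉ = 5 hosts.
A packing using 6 hosts:
  host 1: 270 + 70 = 340
  host 2: 260 + 60 = 320
  host 3: 200 + 120 = 320
  host 4: 190 + 120 + 50 = 360
  host 5: 190 + 120 + 50 = 360
  host 6: 50 = 50
No arrangement into 5 hosts stays within capacity, so 6 is optimal.

6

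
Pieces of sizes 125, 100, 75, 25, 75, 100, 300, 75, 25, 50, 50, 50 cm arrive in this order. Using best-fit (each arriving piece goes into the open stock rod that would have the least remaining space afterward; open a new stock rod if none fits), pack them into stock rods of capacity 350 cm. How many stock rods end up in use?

  125 → stock rod 1 (new)  [load 125/350]
  100 → stock rod 1  [load 225/350]
  75 → stock rod 1  [load 300/350]
  25 → stock rod 1  [load 325/350]
  75 → stock rod 2 (new)  [load 75/350]
  100 → stock rod 2  [load 175/350]
  300 → stock rod 3 (new)  [load 300/350]
  75 → stock rod 2  [load 250/350]
  25 → stock rod 1  [load 350/350]
  50 → stock rod 3  [load 350/350]
  50 → stock rod 2  [load 300/350]
  50 → stock rod 2  [load 350/350]
3 stock rods opened.

3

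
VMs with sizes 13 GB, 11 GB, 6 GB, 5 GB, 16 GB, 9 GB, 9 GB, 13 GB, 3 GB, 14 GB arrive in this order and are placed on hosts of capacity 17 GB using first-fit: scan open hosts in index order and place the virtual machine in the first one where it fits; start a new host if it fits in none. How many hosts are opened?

  13 → host 1 (new)  [load 13/17]
  11 → host 2 (new)  [load 11/17]
  6 → host 2  [load 17/17]
  5 → host 3 (new)  [load 5/17]
  16 → host 4 (new)  [load 16/17]
  9 → host 3  [load 14/17]
  9 → host 5 (new)  [load 9/17]
  13 → host 6 (new)  [load 13/17]
  3 → host 1  [load 16/17]
  14 → host 7 (new)  [load 14/17]
7 hosts opened.

7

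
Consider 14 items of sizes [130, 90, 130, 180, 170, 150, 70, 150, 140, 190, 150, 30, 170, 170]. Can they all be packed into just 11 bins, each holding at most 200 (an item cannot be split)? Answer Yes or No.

Total = 1920; ⌈1920/200⌉ = 10.
11 items each exceed half the capacity and cannot share a bin, forcing at least 11 bins.
The bound of 11 does not rule out 11, but exhaustive search shows no assignment into 11 bins of capacity 200 exists — the minimum is 12.

No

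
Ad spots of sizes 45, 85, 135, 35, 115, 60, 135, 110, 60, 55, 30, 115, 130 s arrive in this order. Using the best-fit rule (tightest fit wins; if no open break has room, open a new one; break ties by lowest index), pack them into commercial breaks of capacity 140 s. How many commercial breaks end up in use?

  45 → break 1 (new)  [load 45/140]
  85 → break 1  [load 130/140]
  135 → break 2 (new)  [load 135/140]
  35 → break 3 (new)  [load 35/140]
  115 → break 4 (new)  [load 115/140]
  60 → break 3  [load 95/140]
  135 → break 5 (new)  [load 135/140]
  110 → break 6 (new)  [load 110/140]
  60 → break 7 (new)  [load 60/140]
  55 → break 7  [load 115/140]
  30 → break 6  [load 140/140]
  115 → break 8 (new)  [load 115/140]
  130 → break 9 (new)  [load 130/140]
9 commercial breaks opened.

9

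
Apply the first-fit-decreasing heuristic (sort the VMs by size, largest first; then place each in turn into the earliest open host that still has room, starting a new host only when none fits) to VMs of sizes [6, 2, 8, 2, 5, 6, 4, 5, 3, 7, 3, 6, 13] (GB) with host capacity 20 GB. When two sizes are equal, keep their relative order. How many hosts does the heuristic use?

Sorted descending: 13, 8, 7, 6, 6, 6, 5, 5, 4, 3, 3, 2, 2.
  13 → host 1 (new)  [load 13/20]
  8 → host 2 (new)  [load 8/20]
  7 → host 1  [load 20/20]
  6 → host 2  [load 14/20]
  6 → host 2  [load 20/20]
  6 → host 3 (new)  [load 6/20]
  5 → host 3  [load 11/20]
  5 → host 3  [load 16/20]
  4 → host 3  [load 20/20]
  3 → host 4 (new)  [load 3/20]
  3 → host 4  [load 6/20]
  2 → host 4  [load 8/20]
  2 → host 4  [load 10/20]
4 hosts opened.

4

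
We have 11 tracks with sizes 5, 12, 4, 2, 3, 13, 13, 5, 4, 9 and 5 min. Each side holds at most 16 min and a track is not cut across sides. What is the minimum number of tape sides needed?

5

Total = 13 + 13 + 12 + 9 + 5 + 5 + 5 + 4 + 4 + 3 + 2 = 75 min.
Lower bound: ⌈75/16⌉ = 5 tape sides.
A packing using 5 tape sides:
  side 1: 13 + 3 = 16
  side 2: 13 + 2 = 15
  side 3: 12 + 4 = 16
  side 4: 9 + 5 = 14
  side 5: 5 + 5 + 4 = 14
This matches the lower bound, so 5 is optimal.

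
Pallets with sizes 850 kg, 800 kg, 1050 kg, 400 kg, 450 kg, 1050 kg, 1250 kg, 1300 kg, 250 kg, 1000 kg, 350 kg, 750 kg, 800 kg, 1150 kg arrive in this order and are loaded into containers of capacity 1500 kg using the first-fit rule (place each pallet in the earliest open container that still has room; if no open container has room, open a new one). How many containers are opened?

  850 → container 1 (new)  [load 850/1500]
  800 → container 2 (new)  [load 800/1500]
  1050 → container 3 (new)  [load 1050/1500]
  400 → container 1  [load 1250/1500]
  450 → container 2  [load 1250/1500]
  1050 → container 4 (new)  [load 1050/1500]
  1250 → container 5 (new)  [load 1250/1500]
  1300 → container 6 (new)  [load 1300/1500]
  250 → container 1  [load 1500/1500]
  1000 → container 7 (new)  [load 1000/1500]
  350 → container 3  [load 1400/1500]
  750 → container 8 (new)  [load 750/1500]
  800 → container 9 (new)  [load 800/1500]
  1150 → container 10 (new)  [load 1150/1500]
10 containers opened.

10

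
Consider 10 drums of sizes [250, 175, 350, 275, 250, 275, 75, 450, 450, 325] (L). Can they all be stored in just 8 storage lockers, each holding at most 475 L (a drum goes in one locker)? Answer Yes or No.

A valid assignment using 8 storage lockers:
  locker 1: 450 = 450
  locker 2: 450 = 450
  locker 3: 350 + 75 = 425
  locker 4: 325 = 325
  locker 5: 275 + 175 = 450
  locker 6: 275 = 275
  locker 7: 250 = 250
  locker 8: 250 = 250
Every load is within 475 L, so 8 storage lockers suffice.

Yes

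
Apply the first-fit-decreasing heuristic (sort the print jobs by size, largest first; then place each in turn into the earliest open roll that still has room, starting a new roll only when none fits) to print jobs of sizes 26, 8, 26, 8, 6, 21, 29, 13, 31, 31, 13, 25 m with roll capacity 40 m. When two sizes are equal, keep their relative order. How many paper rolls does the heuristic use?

7

Sorted descending: 31, 31, 29, 26, 26, 25, 21, 13, 13, 8, 8, 6.
  31 → roll 1 (new)  [load 31/40]
  31 → roll 2 (new)  [load 31/40]
  29 → roll 3 (new)  [load 29/40]
  26 → roll 4 (new)  [load 26/40]
  26 → roll 5 (new)  [load 26/40]
  25 → roll 6 (new)  [load 25/40]
  21 → roll 7 (new)  [load 21/40]
  13 → roll 4  [load 39/40]
  13 → roll 5  [load 39/40]
  8 → roll 1  [load 39/40]
  8 → roll 2  [load 39/40]
  6 → roll 3  [load 35/40]
7 paper rolls opened.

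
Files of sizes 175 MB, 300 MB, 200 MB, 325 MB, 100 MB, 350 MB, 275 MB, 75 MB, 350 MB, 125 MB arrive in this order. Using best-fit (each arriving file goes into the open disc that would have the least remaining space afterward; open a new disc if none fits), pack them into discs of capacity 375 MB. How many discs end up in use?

7

  175 → disc 1 (new)  [load 175/375]
  300 → disc 2 (new)  [load 300/375]
  200 → disc 1  [load 375/375]
  325 → disc 3 (new)  [load 325/375]
  100 → disc 4 (new)  [load 100/375]
  350 → disc 5 (new)  [load 350/375]
  275 → disc 4  [load 375/375]
  75 → disc 2  [load 375/375]
  350 → disc 6 (new)  [load 350/375]
  125 → disc 7 (new)  [load 125/375]
7 discs opened.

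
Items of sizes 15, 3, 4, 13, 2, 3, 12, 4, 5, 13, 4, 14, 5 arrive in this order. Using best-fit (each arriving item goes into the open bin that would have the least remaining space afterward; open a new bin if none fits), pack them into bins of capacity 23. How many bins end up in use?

  15 → bin 1 (new)  [load 15/23]
  3 → bin 1  [load 18/23]
  4 → bin 1  [load 22/23]
  13 → bin 2 (new)  [load 13/23]
  2 → bin 2  [load 15/23]
  3 → bin 2  [load 18/23]
  12 → bin 3 (new)  [load 12/23]
  4 → bin 2  [load 22/23]
  5 → bin 3  [load 17/23]
  13 → bin 4 (new)  [load 13/23]
  4 → bin 3  [load 21/23]
  14 → bin 5 (new)  [load 14/23]
  5 → bin 5  [load 19/23]
5 bins opened.

5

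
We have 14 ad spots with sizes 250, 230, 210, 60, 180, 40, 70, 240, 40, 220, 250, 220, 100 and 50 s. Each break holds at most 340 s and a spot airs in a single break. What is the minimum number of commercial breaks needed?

8

Total = 250 + 250 + 240 + 230 + 220 + 220 + 210 + 180 + 100 + 70 + 60 + 50 + 40 + 40 = 2160 s.
Lower bound: ⌈2160/340⌉ = 7 commercial breaks.
Also, 8 ad spots each exceed 170 s, and no two of those can share a break, so at least 8 commercial breaks are needed.
A packing using 8 commercial breaks:
  break 1: 250 + 70 = 320
  break 2: 250 + 60 = 310
  break 3: 240 + 100 = 340
  break 4: 230 + 50 + 40 = 320
  break 5: 220 + 40 = 260
  break 6: 220 = 220
  break 7: 210 = 210
  break 8: 180 = 180
This matches the lower bound, so 8 is optimal.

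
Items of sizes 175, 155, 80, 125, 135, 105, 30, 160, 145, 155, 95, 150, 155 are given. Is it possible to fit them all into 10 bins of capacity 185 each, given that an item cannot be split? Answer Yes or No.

No

Total = 1665; ⌈1665/185⌉ = 9.
11 items each exceed half the capacity and cannot share a bin, forcing at least 11 bins.
At least 11 bins are required, but only 10 are allowed.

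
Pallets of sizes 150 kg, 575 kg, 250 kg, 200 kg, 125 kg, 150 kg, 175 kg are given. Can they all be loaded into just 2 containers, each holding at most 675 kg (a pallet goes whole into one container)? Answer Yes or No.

Total = 1625 kg; ⌈1625/675⌉ = 3.
At least 3 containers are required, but only 2 are allowed.

No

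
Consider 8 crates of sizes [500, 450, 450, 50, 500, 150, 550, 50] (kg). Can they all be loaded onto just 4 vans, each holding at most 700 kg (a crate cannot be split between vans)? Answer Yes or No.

Total = 2700 kg; ⌈2700/700⌉ = 4.
5 crates each exceed half the capacity and cannot share a van, forcing at least 5 vans.
At least 5 vans are required, but only 4 are allowed.

No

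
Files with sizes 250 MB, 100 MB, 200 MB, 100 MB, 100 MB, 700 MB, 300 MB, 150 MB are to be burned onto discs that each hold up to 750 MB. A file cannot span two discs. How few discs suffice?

Total = 700 + 300 + 250 + 200 + 150 + 100 + 100 + 100 = 1900 MB.
Lower bound: ⌈1900/750⌉ = 3 discs.
A packing using 3 discs:
  disc 1: 700 = 700
  disc 2: 300 + 250 + 200 = 750
  disc 3: 150 + 100 + 100 + 100 = 450
This matches the lower bound, so 3 is optimal.

3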